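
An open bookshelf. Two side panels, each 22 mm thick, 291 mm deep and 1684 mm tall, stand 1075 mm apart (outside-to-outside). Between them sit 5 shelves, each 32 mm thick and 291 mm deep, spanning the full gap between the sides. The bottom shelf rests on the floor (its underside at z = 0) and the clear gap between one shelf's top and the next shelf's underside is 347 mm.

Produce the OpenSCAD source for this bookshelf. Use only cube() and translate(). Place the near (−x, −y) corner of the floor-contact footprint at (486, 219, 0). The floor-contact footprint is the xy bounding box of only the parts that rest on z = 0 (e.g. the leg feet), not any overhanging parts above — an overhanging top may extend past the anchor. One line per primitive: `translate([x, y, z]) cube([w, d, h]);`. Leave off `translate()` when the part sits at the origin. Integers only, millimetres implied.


translate([486, 219, 0]) cube([22, 291, 1684]);
translate([1539, 219, 0]) cube([22, 291, 1684]);
translate([508, 219, 0]) cube([1031, 291, 32]);
translate([508, 219, 379]) cube([1031, 291, 32]);
translate([508, 219, 758]) cube([1031, 291, 32]);
translate([508, 219, 1137]) cube([1031, 291, 32]);
translate([508, 219, 1516]) cube([1031, 291, 32]);


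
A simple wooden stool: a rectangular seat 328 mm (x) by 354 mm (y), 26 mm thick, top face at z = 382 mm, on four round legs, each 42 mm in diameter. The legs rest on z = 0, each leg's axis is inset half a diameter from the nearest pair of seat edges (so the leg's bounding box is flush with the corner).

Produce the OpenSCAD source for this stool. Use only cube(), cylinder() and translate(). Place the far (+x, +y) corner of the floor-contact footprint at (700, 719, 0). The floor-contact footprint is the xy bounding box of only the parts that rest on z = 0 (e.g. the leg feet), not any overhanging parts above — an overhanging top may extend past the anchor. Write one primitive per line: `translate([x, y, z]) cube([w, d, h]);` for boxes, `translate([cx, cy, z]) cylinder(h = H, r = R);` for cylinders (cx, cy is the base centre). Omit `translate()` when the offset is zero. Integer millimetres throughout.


translate([372, 365, 356]) cube([328, 354, 26]);
translate([393, 386, 0]) cylinder(h = 356, r = 21);
translate([679, 386, 0]) cylinder(h = 356, r = 21);
translate([393, 698, 0]) cylinder(h = 356, r = 21);
translate([679, 698, 0]) cylinder(h = 356, r = 21);


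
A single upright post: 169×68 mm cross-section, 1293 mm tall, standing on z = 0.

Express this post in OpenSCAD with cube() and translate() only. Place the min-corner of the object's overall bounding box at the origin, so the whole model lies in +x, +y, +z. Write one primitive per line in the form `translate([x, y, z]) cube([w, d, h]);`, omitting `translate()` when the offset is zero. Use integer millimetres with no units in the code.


cube([169, 68, 1293]);


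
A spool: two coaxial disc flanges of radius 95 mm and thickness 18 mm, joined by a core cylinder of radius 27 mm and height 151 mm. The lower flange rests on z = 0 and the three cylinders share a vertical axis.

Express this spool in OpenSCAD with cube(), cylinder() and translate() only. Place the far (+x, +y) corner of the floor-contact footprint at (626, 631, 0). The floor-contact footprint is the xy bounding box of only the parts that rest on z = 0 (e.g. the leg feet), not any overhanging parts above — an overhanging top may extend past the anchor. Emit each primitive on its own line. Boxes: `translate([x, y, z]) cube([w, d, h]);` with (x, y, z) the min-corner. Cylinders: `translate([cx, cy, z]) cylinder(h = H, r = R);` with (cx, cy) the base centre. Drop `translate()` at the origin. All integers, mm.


translate([531, 536, 0]) cylinder(h = 18, r = 95);
translate([531, 536, 18]) cylinder(h = 151, r = 27);
translate([531, 536, 169]) cylinder(h = 18, r = 95);


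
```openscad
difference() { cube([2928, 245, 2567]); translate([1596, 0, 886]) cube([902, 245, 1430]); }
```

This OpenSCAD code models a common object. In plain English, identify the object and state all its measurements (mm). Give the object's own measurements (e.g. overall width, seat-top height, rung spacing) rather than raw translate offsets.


A wall 2928 mm long (x), 245 mm thick (y), 2567 mm tall, with a rectangular window opening cut through it. The opening is 902 mm wide and 1430 mm tall; its sill is at z = 886 mm and its near (−x) edge is 1596 mm from the wall's −x end. The opening passes through the full wall thickness.


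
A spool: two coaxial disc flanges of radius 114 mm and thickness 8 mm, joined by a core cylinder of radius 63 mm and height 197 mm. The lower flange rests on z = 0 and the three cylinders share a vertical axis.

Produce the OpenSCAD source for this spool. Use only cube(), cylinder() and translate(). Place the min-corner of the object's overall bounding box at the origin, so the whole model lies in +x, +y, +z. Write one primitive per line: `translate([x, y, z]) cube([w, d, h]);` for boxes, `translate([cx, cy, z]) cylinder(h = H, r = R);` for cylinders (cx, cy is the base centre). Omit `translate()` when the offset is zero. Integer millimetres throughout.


translate([114, 114, 0]) cylinder(h = 8, r = 114);
translate([114, 114, 8]) cylinder(h = 197, r = 63);
translate([114, 114, 205]) cylinder(h = 8, r = 114);


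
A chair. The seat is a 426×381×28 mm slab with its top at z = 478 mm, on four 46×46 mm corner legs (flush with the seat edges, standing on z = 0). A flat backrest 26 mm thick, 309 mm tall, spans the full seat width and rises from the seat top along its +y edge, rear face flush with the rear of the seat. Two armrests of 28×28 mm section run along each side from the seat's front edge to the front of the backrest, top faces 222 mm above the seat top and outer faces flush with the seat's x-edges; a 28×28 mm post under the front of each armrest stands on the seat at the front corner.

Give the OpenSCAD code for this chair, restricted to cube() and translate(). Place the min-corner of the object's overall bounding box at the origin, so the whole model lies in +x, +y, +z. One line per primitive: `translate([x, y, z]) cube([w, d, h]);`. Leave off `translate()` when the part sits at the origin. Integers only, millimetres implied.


translate([0, 0, 450]) cube([426, 381, 28]);
cube([46, 46, 450]);
translate([380, 0, 0]) cube([46, 46, 450]);
translate([0, 335, 0]) cube([46, 46, 450]);
translate([380, 335, 0]) cube([46, 46, 450]);
translate([0, 355, 478]) cube([426, 26, 309]);
translate([0, 0, 672]) cube([28, 355, 28]);
translate([398, 0, 672]) cube([28, 355, 28]);
translate([0, 0, 478]) cube([28, 28, 194]);
translate([398, 0, 478]) cube([28, 28, 194]);


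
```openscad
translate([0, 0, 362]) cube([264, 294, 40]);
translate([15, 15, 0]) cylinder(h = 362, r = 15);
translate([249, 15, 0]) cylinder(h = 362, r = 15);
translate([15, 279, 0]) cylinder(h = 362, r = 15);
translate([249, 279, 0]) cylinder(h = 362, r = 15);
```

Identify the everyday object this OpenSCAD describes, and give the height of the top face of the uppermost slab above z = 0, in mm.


A stool. The seat height is 402 mm.

A 264×294×40 slab at z = 362 on four corner cylinders — a stool. The seat top is 362 + 40 = 402 mm.


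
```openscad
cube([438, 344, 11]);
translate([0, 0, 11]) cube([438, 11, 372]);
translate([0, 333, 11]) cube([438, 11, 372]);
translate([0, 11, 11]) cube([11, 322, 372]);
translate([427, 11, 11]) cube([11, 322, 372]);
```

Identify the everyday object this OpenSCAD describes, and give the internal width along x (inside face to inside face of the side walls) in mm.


An open box. The internal width is 416 mm.

A 438×344 base slab with four walls standing on it — an open box. The base is 438 mm wide and the walls are 11 mm thick, so the internal width is 438 − 2 × 11 = 416 mm.


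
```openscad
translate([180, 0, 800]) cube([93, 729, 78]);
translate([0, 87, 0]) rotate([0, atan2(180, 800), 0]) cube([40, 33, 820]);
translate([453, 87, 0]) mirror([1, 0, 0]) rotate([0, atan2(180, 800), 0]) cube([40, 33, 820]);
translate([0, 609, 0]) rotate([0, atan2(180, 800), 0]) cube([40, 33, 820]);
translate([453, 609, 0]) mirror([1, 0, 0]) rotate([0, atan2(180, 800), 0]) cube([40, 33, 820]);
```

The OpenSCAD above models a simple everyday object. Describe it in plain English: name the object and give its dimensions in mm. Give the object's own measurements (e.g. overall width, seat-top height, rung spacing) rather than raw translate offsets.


A sawhorse. A 93×729×78 mm beam (x, y, z) sits on two A-frame leg pairs. Each pair is two raked legs of 40×33 mm section (33 mm along y) splaying symmetrically in x. Each leg rises 800 mm vertically over 180 mm of horizontal reach and is 820 mm long along its own axis. Every leg's outer bottom edge rests on the floor and its outer top edge meets a bottom edge of the beam — the left legs (tilting toward +x) meet the beam's −x bottom edge, the right legs (their mirror images, tilting toward −x) meet its +x bottom edge — so the leg tops tuck under the beam, the beam's underside is 800 mm above the floor, and the feet are 453 mm apart outside-to-outside with the beam centred between them. The two leg pairs are set in 87 mm from either end of the beam.


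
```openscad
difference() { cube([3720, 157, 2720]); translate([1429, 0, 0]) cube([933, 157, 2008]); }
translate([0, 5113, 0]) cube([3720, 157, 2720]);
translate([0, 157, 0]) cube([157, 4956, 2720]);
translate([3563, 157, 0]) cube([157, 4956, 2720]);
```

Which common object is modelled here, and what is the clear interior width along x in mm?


A single room. The interior width is 3406 mm.

Four walls enclosing a rectangle with a door in the front wall — a room. Outside width 3720 minus two 157 mm walls gives 3406 mm.


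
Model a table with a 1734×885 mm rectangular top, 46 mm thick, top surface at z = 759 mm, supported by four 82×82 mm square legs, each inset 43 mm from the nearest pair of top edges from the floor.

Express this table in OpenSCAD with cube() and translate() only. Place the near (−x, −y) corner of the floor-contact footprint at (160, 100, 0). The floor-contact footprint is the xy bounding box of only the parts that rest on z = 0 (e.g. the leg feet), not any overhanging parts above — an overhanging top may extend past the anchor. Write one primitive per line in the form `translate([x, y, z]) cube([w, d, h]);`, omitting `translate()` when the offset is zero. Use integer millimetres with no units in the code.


translate([117, 57, 713]) cube([1734, 885, 46]);
translate([160, 100, 0]) cube([82, 82, 713]);
translate([1726, 100, 0]) cube([82, 82, 713]);
translate([160, 817, 0]) cube([82, 82, 713]);
translate([1726, 817, 0]) cube([82, 82, 713]);


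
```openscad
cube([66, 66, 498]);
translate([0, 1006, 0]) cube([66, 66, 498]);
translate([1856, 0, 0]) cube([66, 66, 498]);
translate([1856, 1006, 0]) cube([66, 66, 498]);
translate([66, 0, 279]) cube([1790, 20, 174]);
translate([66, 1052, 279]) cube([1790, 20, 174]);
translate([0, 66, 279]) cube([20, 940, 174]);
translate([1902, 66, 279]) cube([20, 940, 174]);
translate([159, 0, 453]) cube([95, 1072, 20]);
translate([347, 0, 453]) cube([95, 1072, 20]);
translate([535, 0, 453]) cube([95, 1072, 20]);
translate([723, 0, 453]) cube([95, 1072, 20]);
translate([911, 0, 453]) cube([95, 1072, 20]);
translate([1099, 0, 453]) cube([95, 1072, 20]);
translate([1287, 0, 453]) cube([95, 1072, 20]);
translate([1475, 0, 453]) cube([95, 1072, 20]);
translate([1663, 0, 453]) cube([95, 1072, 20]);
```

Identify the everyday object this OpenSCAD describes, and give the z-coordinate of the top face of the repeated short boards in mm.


A bed frame. The slat-top height is 473 mm.

Four posts, four rails, and a row of slats — a bed frame. Slats sit on the rails at z = 279 + 174 = 453; with slat thickness 20, the top is 473 mm.


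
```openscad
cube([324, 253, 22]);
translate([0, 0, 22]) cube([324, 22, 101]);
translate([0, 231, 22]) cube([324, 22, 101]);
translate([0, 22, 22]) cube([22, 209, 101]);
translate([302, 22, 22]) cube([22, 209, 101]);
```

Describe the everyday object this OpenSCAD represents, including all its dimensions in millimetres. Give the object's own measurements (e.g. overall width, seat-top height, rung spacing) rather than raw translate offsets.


An open-topped rectangular box: outside dimensions 324×253×123 mm, with a uniform wall and base thickness of 22 mm. The base is a full 324×253 slab on the floor; four walls sit on top of the base. The front and back walls (the −y and +y sides) span the full width; the two side walls fit between them.


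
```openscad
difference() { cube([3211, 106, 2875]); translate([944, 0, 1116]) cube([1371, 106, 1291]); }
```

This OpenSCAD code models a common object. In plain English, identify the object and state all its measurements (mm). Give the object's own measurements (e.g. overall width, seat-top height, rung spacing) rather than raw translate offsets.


A wall 3211 mm long (x), 106 mm thick (y), 2875 mm tall, with a rectangular window opening cut through it. The opening is 1371 mm wide and 1291 mm tall; its sill is at z = 1116 mm and its near (−x) edge is 944 mm from the wall's −x end. The opening passes through the full wall thickness.


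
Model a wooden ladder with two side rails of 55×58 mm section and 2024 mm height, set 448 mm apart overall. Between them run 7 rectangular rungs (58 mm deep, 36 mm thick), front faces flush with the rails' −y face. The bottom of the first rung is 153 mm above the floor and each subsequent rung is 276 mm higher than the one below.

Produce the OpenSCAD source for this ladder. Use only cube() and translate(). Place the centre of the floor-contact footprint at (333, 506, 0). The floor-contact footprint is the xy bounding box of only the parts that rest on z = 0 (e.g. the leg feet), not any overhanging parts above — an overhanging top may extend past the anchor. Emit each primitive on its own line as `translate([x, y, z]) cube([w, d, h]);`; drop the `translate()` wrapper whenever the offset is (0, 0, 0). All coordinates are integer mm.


// rung span = 448 - 2*55 = 338
// rung[k] z = 153 + k*276
translate([109, 477, 0]) cube([55, 58, 2024]);
translate([502, 477, 0]) cube([55, 58, 2024]);
translate([164, 477, 153]) cube([338, 58, 36]);
translate([164, 477, 429]) cube([338, 58, 36]);
translate([164, 477, 705]) cube([338, 58, 36]);
translate([164, 477, 981]) cube([338, 58, 36]);
translate([164, 477, 1257]) cube([338, 58, 36]);
translate([164, 477, 1533]) cube([338, 58, 36]);
translate([164, 477, 1809]) cube([338, 58, 36]);


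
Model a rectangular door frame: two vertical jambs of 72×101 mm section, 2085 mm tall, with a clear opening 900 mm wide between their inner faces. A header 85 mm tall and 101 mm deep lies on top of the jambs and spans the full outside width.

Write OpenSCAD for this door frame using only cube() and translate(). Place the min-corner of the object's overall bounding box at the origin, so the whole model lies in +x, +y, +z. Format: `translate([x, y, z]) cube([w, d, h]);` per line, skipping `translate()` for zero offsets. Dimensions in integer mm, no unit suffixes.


cube([72, 101, 2085]);
translate([972, 0, 0]) cube([72, 101, 2085]);
translate([0, 0, 2085]) cube([1044, 101, 85]);


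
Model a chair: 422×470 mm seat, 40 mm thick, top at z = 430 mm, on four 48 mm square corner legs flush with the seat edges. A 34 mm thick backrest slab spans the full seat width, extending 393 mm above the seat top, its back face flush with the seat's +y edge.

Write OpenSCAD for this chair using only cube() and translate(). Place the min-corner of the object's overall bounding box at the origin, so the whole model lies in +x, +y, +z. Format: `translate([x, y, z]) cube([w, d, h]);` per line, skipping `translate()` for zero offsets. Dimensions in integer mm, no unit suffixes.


translate([0, 0, 390]) cube([422, 470, 40]);
cube([48, 48, 390]);
translate([374, 0, 0]) cube([48, 48, 390]);
translate([0, 422, 0]) cube([48, 48, 390]);
translate([374, 422, 0]) cube([48, 48, 390]);
translate([0, 436, 430]) cube([422, 34, 393]);


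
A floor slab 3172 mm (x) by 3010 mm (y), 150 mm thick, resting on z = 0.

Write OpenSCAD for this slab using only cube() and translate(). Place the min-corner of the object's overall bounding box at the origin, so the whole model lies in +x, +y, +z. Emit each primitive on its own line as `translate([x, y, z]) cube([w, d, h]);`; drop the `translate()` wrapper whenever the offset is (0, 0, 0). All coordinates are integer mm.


cube([3172, 3010, 150]);


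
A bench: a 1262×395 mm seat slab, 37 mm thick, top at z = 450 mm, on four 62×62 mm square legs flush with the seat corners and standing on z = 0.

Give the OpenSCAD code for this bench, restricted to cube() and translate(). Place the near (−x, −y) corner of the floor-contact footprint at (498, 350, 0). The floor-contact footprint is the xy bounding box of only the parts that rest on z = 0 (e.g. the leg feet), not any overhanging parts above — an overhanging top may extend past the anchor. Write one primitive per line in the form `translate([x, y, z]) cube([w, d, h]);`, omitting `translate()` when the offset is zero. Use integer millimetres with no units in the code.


translate([498, 350, 413]) cube([1262, 395, 37]);
translate([498, 350, 0]) cube([62, 62, 413]);
translate([498, 683, 0]) cube([62, 62, 413]);
translate([1698, 350, 0]) cube([62, 62, 413]);
translate([1698, 683, 0]) cube([62, 62, 413]);


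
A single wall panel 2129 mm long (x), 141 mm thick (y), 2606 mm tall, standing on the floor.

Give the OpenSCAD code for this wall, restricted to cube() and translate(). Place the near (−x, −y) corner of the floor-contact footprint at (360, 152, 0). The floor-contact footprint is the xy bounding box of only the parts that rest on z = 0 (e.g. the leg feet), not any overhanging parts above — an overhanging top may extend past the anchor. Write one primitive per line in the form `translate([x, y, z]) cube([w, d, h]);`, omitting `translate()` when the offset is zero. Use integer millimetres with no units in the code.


translate([360, 152, 0]) cube([2129, 141, 2606]);


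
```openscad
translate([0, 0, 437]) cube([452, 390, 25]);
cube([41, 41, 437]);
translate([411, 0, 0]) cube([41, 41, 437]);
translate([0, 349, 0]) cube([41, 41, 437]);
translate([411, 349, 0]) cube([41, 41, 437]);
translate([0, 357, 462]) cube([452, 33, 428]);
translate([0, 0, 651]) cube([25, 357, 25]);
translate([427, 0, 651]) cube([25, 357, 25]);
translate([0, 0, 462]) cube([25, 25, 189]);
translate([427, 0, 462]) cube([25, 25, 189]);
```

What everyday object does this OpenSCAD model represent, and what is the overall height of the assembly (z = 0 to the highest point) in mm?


A chair. The overall height is 890 mm.

A slab on four corner posts with a tall panel at the back — a chair. The seat slab sits at z = 437 with thickness 25, and the 428 mm backrest starts at the seat top, so the overall height is 437 + 25 + 428 = 890 mm.


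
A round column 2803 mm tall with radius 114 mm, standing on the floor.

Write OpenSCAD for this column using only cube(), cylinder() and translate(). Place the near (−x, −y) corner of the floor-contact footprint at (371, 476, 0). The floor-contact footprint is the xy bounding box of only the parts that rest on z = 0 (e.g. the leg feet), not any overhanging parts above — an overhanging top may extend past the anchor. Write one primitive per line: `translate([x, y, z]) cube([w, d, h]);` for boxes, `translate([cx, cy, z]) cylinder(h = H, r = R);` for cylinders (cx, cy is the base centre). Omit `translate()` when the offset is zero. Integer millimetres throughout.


translate([485, 590, 0]) cylinder(h = 2803, r = 114);


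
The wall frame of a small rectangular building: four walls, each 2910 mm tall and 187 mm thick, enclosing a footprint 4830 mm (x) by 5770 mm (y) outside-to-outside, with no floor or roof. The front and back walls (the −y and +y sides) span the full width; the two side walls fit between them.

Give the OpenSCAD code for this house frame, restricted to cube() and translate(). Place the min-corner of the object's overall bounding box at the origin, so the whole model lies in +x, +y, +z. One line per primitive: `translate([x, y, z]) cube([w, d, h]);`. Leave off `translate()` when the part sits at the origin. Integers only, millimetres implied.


cube([4830, 187, 2910]);
translate([0, 5583, 0]) cube([4830, 187, 2910]);
translate([0, 187, 0]) cube([187, 5396, 2910]);
translate([4643, 187, 0]) cube([187, 5396, 2910]);


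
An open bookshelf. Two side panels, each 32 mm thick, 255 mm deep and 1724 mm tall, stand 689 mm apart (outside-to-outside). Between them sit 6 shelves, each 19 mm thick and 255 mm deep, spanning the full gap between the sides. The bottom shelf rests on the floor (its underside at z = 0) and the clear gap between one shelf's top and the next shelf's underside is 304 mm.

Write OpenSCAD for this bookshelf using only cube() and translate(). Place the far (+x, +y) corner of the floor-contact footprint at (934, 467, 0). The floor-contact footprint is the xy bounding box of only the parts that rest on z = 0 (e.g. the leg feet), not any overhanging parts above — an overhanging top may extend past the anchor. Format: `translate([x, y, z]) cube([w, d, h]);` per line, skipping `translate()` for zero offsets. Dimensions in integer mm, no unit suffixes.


translate([245, 212, 0]) cube([32, 255, 1724]);
translate([902, 212, 0]) cube([32, 255, 1724]);
translate([277, 212, 0]) cube([625, 255, 19]);
translate([277, 212, 323]) cube([625, 255, 19]);
translate([277, 212, 646]) cube([625, 255, 19]);
translate([277, 212, 969]) cube([625, 255, 19]);
translate([277, 212, 1292]) cube([625, 255, 19]);
translate([277, 212, 1615]) cube([625, 255, 19]);


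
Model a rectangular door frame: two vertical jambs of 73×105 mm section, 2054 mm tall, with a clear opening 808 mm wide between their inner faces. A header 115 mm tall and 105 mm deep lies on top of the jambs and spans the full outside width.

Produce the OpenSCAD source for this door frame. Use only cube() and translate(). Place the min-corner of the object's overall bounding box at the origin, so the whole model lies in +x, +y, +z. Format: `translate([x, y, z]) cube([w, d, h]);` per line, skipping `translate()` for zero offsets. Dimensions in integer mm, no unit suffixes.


cube([73, 105, 2054]);
translate([881, 0, 0]) cube([73, 105, 2054]);
translate([0, 0, 2054]) cube([954, 105, 115]);


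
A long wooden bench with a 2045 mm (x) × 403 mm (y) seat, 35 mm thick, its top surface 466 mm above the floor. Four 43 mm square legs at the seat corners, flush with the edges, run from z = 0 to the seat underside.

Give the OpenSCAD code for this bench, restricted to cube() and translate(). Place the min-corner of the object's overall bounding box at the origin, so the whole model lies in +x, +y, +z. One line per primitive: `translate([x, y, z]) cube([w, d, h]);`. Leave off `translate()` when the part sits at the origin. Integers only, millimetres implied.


// leg_h = 466 − 35 = 431
translate([0, 0, 431]) cube([2045, 403, 35]);
cube([43, 43, 431]);
translate([0, 360, 0]) cube([43, 43, 431]);
translate([2002, 0, 0]) cube([43, 43, 431]);
translate([2002, 360, 0]) cube([43, 43, 431]);


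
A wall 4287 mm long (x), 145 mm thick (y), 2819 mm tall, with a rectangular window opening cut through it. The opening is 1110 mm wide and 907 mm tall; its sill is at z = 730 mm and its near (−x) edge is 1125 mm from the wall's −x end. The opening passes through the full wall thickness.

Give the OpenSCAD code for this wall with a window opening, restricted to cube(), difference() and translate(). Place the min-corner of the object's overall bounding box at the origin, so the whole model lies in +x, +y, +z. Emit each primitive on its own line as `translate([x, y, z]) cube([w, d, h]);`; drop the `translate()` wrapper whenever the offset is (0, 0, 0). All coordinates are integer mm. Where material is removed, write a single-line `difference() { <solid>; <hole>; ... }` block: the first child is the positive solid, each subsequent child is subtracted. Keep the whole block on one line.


difference() { cube([4287, 145, 2819]); translate([1125, 0, 730]) cube([1110, 145, 907]); }


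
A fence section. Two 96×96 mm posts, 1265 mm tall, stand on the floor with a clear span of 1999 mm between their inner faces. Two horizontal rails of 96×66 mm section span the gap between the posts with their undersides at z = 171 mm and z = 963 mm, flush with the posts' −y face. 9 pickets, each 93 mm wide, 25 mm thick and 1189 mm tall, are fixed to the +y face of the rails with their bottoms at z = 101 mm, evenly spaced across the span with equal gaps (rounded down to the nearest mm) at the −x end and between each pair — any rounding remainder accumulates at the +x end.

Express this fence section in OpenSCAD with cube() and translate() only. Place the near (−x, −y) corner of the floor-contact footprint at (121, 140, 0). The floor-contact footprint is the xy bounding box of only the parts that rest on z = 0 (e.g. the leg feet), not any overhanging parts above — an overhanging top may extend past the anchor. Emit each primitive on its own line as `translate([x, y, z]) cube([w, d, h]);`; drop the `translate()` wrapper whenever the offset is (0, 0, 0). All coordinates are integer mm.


translate([121, 140, 0]) cube([96, 96, 1265]);
translate([2216, 140, 0]) cube([96, 96, 1265]);
translate([217, 140, 171]) cube([1999, 96, 66]);
translate([217, 140, 963]) cube([1999, 96, 66]);
translate([333, 236, 101]) cube([93, 25, 1189]);
translate([542, 236, 101]) cube([93, 25, 1189]);
translate([751, 236, 101]) cube([93, 25, 1189]);
translate([960, 236, 101]) cube([93, 25, 1189]);
translate([1169, 236, 101]) cube([93, 25, 1189]);
translate([1378, 236, 101]) cube([93, 25, 1189]);
translate([1587, 236, 101]) cube([93, 25, 1189]);
translate([1796, 236, 101]) cube([93, 25, 1189]);
translate([2005, 236, 101]) cube([93, 25, 1189]);


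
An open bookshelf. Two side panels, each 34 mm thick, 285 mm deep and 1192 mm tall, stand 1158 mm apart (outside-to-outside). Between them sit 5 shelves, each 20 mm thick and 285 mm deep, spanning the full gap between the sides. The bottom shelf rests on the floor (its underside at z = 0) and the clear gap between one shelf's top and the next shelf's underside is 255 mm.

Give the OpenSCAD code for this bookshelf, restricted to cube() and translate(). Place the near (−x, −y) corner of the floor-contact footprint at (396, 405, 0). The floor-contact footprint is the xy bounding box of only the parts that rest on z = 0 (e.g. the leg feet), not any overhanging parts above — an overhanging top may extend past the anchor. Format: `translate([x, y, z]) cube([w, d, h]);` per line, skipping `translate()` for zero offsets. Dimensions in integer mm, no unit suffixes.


translate([396, 405, 0]) cube([34, 285, 1192]);
translate([1520, 405, 0]) cube([34, 285, 1192]);
translate([430, 405, 0]) cube([1090, 285, 20]);
translate([430, 405, 275]) cube([1090, 285, 20]);
translate([430, 405, 550]) cube([1090, 285, 20]);
translate([430, 405, 825]) cube([1090, 285, 20]);
translate([430, 405, 1100]) cube([1090, 285, 20]);


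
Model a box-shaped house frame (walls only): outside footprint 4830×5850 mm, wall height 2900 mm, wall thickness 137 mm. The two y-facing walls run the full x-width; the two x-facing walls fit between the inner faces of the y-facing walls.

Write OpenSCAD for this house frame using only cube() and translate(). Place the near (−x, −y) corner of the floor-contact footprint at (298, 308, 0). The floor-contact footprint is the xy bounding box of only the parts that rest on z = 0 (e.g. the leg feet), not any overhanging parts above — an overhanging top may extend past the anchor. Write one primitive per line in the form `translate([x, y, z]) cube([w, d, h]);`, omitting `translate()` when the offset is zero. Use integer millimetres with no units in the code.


translate([298, 308, 0]) cube([4830, 137, 2900]);
translate([298, 6021, 0]) cube([4830, 137, 2900]);
translate([298, 445, 0]) cube([137, 5576, 2900]);
translate([4991, 445, 0]) cube([137, 5576, 2900]);


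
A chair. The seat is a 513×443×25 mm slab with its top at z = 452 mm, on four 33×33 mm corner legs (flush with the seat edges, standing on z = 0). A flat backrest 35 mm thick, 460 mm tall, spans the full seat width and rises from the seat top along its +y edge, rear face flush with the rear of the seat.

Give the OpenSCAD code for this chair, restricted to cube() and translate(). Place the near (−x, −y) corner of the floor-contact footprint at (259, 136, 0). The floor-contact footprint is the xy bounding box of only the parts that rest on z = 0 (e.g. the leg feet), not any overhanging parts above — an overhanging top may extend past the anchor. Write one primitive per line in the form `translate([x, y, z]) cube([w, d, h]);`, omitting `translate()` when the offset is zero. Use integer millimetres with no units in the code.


// leg_h = 452 - 25 = 427
translate([259, 136, 427]) cube([513, 443, 25]);
translate([259, 136, 0]) cube([33, 33, 427]);
translate([739, 136, 0]) cube([33, 33, 427]);
translate([259, 546, 0]) cube([33, 33, 427]);
translate([739, 546, 0]) cube([33, 33, 427]);
translate([259, 544, 452]) cube([513, 35, 460]);


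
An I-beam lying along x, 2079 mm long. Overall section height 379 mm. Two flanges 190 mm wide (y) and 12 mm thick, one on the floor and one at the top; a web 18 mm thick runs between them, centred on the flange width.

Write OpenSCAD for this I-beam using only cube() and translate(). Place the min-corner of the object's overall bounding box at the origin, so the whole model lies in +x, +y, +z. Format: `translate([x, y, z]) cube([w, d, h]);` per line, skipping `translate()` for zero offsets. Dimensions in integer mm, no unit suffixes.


cube([2079, 190, 12]);
translate([0, 86, 12]) cube([2079, 18, 355]);
translate([0, 0, 367]) cube([2079, 190, 12]);


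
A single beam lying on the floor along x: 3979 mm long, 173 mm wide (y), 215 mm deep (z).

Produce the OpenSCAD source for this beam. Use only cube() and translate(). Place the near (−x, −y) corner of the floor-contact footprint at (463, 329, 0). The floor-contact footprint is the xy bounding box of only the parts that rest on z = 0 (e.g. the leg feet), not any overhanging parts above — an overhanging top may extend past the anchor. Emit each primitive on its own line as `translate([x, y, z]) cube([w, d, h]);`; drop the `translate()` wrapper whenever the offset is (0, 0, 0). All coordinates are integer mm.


translate([463, 329, 0]) cube([3979, 173, 215]);


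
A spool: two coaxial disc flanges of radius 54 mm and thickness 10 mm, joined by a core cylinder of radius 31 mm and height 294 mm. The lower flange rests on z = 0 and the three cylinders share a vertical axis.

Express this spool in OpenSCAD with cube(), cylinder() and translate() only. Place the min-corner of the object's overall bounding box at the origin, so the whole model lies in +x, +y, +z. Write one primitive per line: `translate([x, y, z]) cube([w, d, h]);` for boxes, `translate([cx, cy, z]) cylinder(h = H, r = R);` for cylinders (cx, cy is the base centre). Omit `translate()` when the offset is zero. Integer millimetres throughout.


translate([54, 54, 0]) cylinder(h = 10, r = 54);
translate([54, 54, 10]) cylinder(h = 294, r = 31);
translate([54, 54, 304]) cylinder(h = 10, r = 54);


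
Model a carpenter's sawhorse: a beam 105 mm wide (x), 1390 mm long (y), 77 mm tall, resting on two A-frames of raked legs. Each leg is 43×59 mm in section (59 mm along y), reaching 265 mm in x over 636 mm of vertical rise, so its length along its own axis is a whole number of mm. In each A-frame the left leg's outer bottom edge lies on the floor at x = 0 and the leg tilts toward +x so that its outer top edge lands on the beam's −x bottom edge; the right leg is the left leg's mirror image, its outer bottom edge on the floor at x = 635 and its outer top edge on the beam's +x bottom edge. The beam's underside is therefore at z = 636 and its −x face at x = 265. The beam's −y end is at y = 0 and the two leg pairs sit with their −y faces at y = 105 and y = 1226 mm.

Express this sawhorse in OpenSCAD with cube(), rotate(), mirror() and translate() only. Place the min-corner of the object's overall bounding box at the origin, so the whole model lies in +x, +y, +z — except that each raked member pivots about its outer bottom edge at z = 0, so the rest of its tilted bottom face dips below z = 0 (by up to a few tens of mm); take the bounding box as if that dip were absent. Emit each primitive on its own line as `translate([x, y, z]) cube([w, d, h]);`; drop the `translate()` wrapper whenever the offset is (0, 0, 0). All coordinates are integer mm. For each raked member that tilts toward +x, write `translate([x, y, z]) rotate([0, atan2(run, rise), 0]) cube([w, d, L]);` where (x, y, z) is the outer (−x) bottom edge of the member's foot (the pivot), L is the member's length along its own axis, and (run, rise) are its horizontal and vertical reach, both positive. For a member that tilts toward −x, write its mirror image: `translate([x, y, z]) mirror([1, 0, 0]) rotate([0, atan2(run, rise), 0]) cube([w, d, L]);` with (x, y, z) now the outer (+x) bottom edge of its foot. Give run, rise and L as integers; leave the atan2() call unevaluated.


// leg length = √(265² + 636²) = 689
// right-leg outer foot x = 2·265 + 105 = 635
// beam min-corner = (265, 0, 636)
translate([265, 0, 636]) cube([105, 1390, 77]);
translate([0, 105, 0]) rotate([0, atan2(265, 636), 0]) cube([43, 59, 689]);
translate([635, 105, 0]) mirror([1, 0, 0]) rotate([0, atan2(265, 636), 0]) cube([43, 59, 689]);
translate([0, 1226, 0]) rotate([0, atan2(265, 636), 0]) cube([43, 59, 689]);
translate([635, 1226, 0]) mirror([1, 0, 0]) rotate([0, atan2(265, 636), 0]) cube([43, 59, 689]);


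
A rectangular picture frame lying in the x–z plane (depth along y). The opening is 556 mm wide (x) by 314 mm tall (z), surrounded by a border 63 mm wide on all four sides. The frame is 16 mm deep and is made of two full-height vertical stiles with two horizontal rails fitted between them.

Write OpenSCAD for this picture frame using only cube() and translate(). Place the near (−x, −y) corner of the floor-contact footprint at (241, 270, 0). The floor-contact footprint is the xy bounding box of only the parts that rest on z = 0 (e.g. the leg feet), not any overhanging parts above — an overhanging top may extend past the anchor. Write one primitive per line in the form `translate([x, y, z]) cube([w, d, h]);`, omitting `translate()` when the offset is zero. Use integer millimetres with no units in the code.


translate([241, 270, 0]) cube([63, 16, 440]);
translate([860, 270, 0]) cube([63, 16, 440]);
translate([304, 270, 0]) cube([556, 16, 63]);
translate([304, 270, 377]) cube([556, 16, 63]);


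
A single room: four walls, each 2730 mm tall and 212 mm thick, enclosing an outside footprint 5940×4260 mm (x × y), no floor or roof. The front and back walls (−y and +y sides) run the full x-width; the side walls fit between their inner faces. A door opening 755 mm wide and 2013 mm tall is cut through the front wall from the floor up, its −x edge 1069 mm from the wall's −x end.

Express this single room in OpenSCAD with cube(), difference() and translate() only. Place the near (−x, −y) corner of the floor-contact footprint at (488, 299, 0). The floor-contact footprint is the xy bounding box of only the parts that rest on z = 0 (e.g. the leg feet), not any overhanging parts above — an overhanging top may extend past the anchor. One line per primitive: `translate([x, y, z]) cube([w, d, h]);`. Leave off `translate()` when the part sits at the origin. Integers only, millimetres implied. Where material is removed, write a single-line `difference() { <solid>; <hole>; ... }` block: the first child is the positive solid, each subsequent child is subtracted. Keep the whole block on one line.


difference() { translate([488, 299, 0]) cube([5940, 212, 2730]); translate([1557, 299, 0]) cube([755, 212, 2013]); }
translate([488, 4347, 0]) cube([5940, 212, 2730]);
translate([488, 511, 0]) cube([212, 3836, 2730]);
translate([6216, 511, 0]) cube([212, 3836, 2730]);


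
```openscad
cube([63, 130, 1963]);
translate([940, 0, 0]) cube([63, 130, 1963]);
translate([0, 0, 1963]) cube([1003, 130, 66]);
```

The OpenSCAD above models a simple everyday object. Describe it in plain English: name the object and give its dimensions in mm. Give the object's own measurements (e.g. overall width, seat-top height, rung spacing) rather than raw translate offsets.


A door frame. The clear opening is 877 mm wide and 1963 mm high. Two 63 mm wide jambs, 130 mm deep, stand either side of the opening from the floor to the top of the opening. A 66 mm thick head sits across the top of both jambs, spanning the full outside width of the frame.


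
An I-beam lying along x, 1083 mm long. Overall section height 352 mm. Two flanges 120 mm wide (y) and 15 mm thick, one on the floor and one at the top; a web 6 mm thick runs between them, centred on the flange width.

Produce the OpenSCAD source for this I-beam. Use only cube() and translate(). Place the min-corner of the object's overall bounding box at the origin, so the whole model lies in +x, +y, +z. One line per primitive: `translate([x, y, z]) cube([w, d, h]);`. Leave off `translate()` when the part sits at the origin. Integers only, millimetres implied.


cube([1083, 120, 15]);
translate([0, 57, 15]) cube([1083, 6, 322]);
translate([0, 0, 337]) cube([1083, 120, 15]);


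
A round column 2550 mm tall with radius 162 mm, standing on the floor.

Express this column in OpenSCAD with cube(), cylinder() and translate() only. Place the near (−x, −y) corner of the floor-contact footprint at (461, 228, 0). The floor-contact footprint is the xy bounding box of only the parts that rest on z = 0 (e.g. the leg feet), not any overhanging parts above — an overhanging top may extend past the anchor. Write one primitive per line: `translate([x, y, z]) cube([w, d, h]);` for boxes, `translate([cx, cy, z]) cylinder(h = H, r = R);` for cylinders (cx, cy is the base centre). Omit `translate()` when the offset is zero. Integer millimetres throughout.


translate([623, 390, 0]) cylinder(h = 2550, r = 162);


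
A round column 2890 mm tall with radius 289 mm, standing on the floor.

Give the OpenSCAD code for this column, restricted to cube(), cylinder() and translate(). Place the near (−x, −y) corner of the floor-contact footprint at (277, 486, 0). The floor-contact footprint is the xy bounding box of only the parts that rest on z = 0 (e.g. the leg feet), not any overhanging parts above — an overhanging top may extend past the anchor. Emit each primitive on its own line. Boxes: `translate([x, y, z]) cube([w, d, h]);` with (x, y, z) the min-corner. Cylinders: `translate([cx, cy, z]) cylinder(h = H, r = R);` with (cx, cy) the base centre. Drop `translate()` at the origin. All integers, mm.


translate([566, 775, 0]) cylinder(h = 2890, r = 289);


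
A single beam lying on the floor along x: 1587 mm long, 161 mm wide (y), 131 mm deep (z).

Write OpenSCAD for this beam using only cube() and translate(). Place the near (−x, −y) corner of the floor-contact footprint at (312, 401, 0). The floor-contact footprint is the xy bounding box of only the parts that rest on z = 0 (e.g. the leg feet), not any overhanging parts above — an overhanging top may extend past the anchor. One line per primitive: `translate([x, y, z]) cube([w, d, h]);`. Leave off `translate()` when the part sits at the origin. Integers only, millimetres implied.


translate([312, 401, 0]) cube([1587, 161, 131]);


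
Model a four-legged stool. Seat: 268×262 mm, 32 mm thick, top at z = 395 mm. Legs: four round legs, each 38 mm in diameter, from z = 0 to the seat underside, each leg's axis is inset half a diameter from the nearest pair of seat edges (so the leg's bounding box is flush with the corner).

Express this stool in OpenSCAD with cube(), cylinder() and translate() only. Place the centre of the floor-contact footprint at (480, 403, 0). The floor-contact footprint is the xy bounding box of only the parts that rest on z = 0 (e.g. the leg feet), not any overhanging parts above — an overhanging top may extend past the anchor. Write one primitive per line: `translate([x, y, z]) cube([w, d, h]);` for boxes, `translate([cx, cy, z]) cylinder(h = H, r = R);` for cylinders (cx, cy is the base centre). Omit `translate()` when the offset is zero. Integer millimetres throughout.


translate([346, 272, 363]) cube([268, 262, 32]);
translate([365, 291, 0]) cylinder(h = 363, r = 19);
translate([595, 291, 0]) cylinder(h = 363, r = 19);
translate([365, 515, 0]) cylinder(h = 363, r = 19);
translate([595, 515, 0]) cylinder(h = 363, r = 19);
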